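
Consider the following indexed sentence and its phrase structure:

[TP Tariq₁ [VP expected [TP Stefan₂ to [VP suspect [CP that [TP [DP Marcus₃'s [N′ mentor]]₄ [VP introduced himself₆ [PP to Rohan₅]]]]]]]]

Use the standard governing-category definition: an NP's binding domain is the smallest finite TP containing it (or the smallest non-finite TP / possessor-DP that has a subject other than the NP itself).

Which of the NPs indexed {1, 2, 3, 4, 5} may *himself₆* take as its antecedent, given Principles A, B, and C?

*himself* is an anaphor, so Principle A applies: it must be bound in its binding domain.
Binding domain of *himself₆*: the embedded TP, whose subject is [Marcus₃'s mentor]₄.
*Tariq₁* c-commands the anaphor but is outside its binding domain → cannot satisfy Principle A.
*Stefan₂* c-commands the anaphor but is outside its binding domain → cannot satisfy Principle A.
*Marcus₃* does not c-command the anaphor → cannot bind it.
*[Marcus₃'s mentor]₄* c-commands the anaphor within its binding domain → licit binder.
*Rohan₅* does not c-command the anaphor → cannot bind it.

{4}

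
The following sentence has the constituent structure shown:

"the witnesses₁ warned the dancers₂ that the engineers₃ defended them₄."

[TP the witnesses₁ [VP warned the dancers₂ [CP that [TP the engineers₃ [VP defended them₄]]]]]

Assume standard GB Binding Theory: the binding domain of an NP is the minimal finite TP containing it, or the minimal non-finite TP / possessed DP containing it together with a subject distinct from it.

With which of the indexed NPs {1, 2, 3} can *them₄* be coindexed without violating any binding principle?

*them* is a pronoun, so Principle B applies: it must be free in its binding domain.
Binding domain of *them₄*: the embedded TP, whose subject is the engineers₃.
*the witnesses₁* c-commands the pronoun but from outside its binding domain, and is not c-commanded by it → coindexation permitted.
*the dancers₂* c-commands the pronoun but from outside its binding domain, and is not c-commanded by it → coindexation permitted.
*the engineers₃* c-commands the pronoun within its binding domain → coindexation would violate Principle B.

{1, 2}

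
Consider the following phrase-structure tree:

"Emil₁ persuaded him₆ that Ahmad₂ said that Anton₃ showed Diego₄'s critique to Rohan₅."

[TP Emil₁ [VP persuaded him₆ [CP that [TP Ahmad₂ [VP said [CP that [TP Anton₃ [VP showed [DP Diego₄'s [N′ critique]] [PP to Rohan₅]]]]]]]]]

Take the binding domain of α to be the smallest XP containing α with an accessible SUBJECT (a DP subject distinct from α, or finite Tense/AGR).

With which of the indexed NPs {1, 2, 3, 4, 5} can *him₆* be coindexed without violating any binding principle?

*him* is a pronoun, so Principle B applies: it must be free in its binding domain.
Binding domain of *him₆*: the matrix TP, whose subject is Emil₁.
*Emil₁* c-commands the pronoun within its binding domain → coindexation would violate Principle B.
*Ahmad₂*: the pronoun c-commands this R-expression → coindexation would violate Principle C on *Ahmad₂*.
*Anton₃*: the pronoun c-commands this R-expression → coindexation would violate Principle C on *Anton₃*.
*Diego₄*: the pronoun c-commands this R-expression → coindexation would violate Principle C on *Diego₄*.
*Rohan₅*: the pronoun c-commands this R-expression → coindexation would violate Principle C on *Rohan₅*.

none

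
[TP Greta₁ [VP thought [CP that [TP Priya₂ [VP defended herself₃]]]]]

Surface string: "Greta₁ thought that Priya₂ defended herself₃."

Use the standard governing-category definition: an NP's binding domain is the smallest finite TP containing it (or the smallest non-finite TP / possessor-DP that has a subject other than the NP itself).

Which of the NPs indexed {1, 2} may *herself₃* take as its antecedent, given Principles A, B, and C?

{2}

*herself* is an anaphor, so Principle A applies: it must be bound in its binding domain.
Binding domain of *herself₃*: the embedded TP, whose subject is Priya₂.
*Greta₁* c-commands the anaphor but is outside its binding domain → cannot satisfy Principle A.
*Priya₂* c-commands the anaphor within its binding domain → licit binder.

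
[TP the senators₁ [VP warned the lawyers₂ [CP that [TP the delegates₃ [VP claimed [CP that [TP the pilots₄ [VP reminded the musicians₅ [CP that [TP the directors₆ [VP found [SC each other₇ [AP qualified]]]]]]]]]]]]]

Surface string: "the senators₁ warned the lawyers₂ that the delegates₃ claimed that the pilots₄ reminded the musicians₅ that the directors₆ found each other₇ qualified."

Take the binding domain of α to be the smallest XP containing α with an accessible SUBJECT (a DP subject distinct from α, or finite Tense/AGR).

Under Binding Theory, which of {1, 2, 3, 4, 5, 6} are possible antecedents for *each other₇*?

{6}

*each other* is an anaphor, so Principle A applies: it must be bound in its binding domain.
Binding domain of *each other₇*: the embedded TP, whose subject is the directors₆.
*the senators₁* c-commands the anaphor but is outside its binding domain → cannot satisfy Principle A.
*the lawyers₂* c-commands the anaphor but is outside its binding domain → cannot satisfy Principle A.
*the delegates₃* c-commands the anaphor but is outside its binding domain → cannot satisfy Principle A.
*the pilots₄* c-commands the anaphor but is outside its binding domain → cannot satisfy Principle A.
*the musicians₅* c-commands the anaphor but is outside its binding domain → cannot satisfy Principle A.
*the directors₆* c-commands the anaphor within its binding domain → licit binder.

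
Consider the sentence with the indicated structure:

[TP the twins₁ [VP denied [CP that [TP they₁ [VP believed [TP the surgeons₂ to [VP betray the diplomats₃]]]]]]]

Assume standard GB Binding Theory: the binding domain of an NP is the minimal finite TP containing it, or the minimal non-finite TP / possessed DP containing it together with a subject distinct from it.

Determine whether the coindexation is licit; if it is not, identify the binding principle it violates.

The two coindexed NPs are *the twins₁* and *they₁*.
*they₁* is a pronoun; nothing c-commands it within its binding domain (the embedded TP.), so Principle B holds trivially.
*the twins₁* is an R-expression; *they₁* does not c-command it, and no other NP shares its index, so Principle C is satisfied.
All principles are respected.

grammatical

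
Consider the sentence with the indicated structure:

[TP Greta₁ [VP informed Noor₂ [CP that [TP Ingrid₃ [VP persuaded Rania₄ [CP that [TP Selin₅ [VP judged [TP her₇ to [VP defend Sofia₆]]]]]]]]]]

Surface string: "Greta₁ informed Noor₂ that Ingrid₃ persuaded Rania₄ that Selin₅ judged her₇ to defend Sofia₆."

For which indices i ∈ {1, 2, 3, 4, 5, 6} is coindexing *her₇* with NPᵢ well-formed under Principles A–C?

*her* is a pronoun, so Principle B applies: it must be free in its binding domain.
Binding domain of *her₇*: the embedded TP, whose subject is Selin₅.
*Greta₁* c-commands the pronoun but from outside its binding domain, and is not c-commanded by it → coindexation permitted.
*Noor₂* c-commands the pronoun but from outside its binding domain, and is not c-commanded by it → coindexation permitted.
*Ingrid₃* c-commands the pronoun but from outside its binding domain, and is not c-commanded by it → coindexation permitted.
*Rania₄* c-commands the pronoun but from outside its binding domain, and is not c-commanded by it → coindexation permitted.
*Selin₅* c-commands the pronoun within its binding domain → coindexation would violate Principle B.
*Sofia₆*: the pronoun c-commands this R-expression → coindexation would violate Principle C on *Sofia₆*.

{1, 2, 3, 4}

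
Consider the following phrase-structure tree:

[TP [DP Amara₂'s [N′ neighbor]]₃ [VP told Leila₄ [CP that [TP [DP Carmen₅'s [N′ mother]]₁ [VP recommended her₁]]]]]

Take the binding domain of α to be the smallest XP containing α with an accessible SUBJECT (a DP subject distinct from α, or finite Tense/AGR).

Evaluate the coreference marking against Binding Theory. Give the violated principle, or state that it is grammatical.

The two coindexed NPs are *[Carmen₅'s mother]₁* and *her₁*.
*her₁* is a pronoun. Its binding domain is the embedded TP, whose subject is [Carmen₅'s mother]₁.
*[Carmen₅'s mother]₁* c-commands it within that domain and carries the same index.
The pronoun is locally bound → Principle B violation.

Principle B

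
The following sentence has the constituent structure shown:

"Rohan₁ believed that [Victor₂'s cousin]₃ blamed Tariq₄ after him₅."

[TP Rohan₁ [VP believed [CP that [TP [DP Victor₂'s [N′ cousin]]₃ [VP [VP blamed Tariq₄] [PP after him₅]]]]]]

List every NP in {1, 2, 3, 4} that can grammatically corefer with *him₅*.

*him* is a pronoun, so Principle B applies: it must be free in its binding domain.
Binding domain of *him₅*: the embedded TP, whose subject is [Victor₂'s cousin]₃.
*Rohan₁* c-commands the pronoun but from outside its binding domain, and is not c-commanded by it → coindexation permitted.
*Victor₂* and the pronoun do not c-command one another → neither Principle B nor Principle C is at stake; coindexation permitted.
*[Victor₂'s cousin]₃* c-commands the pronoun within its binding domain → coindexation would violate Principle B.
*Tariq₄* and the pronoun do not c-command one another → neither Principle B nor Principle C is at stake; coindexation permitted.

{1, 2, 4}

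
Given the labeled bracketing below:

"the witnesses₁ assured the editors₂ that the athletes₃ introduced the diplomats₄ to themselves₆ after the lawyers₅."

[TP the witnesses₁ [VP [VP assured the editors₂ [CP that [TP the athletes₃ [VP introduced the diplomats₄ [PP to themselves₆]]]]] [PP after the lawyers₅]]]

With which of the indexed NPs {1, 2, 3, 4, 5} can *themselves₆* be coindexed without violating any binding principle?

{3, 4}

*themselves* is an anaphor, so Principle A applies: it must be bound in its binding domain.
Binding domain of *themselves₆*: the embedded TP, whose subject is the athletes₃.
*the witnesses₁* c-commands the anaphor but is outside its binding domain → cannot satisfy Principle A.
*the editors₂* c-commands the anaphor but is outside its binding domain → cannot satisfy Principle A.
*the athletes₃* c-commands the anaphor within its binding domain → licit binder.
*the diplomats₄* c-commands the anaphor within its binding domain → licit binder.
*the lawyers₅* does not c-command the anaphor → cannot bind it.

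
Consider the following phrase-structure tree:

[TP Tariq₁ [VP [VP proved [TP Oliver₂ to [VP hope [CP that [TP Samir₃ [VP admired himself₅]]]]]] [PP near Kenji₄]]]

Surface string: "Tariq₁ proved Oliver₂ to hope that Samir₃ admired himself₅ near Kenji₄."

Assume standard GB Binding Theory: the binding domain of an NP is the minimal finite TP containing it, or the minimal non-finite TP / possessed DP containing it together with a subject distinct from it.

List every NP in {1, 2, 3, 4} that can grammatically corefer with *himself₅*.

*himself* is an anaphor, so Principle A applies: it must be bound in its binding domain.
Binding domain of *himself₅*: the embedded TP, whose subject is Samir₃.
*Tariq₁* c-commands the anaphor but is outside its binding domain → cannot satisfy Principle A.
*Oliver₂* c-commands the anaphor but is outside its binding domain → cannot satisfy Principle A.
*Samir₃* c-commands the anaphor within its binding domain → licit binder.
*Kenji₄* does not c-command the anaphor → cannot bind it.

{3}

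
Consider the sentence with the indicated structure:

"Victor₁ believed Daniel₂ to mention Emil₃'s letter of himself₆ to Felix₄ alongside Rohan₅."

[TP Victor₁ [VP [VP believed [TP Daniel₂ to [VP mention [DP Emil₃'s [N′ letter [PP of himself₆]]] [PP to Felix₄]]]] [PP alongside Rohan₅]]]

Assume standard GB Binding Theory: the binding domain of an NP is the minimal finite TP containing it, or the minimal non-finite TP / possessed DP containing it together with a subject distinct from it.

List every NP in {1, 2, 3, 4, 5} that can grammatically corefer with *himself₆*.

*himself* is an anaphor, so Principle A applies: it must be bound in its binding domain.
Binding domain of *himself₆*: the possessed DP, whose subject is Emil₃.
*Victor₁* c-commands the anaphor but is outside its binding domain → cannot satisfy Principle A.
*Daniel₂* c-commands the anaphor but is outside its binding domain → cannot satisfy Principle A.
*Emil₃* c-commands the anaphor within its binding domain → licit binder.
*Felix₄* does not c-command the anaphor → cannot bind it.
*Rohan₅* does not c-command the anaphor → cannot bind it.

{3}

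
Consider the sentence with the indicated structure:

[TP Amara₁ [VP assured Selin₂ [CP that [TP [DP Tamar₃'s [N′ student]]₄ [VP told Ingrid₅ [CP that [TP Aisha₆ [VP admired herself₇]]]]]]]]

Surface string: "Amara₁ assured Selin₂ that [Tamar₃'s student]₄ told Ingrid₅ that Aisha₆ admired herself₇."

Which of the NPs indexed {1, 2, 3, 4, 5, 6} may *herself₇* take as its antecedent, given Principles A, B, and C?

{6}

*herself* is an anaphor, so Principle A applies: it must be bound in its binding domain.
Binding domain of *herself₇*: the embedded TP, whose subject is Aisha₆.
*Amara₁* c-commands the anaphor but is outside its binding domain → cannot satisfy Principle A.
*Selin₂* c-commands the anaphor but is outside its binding domain → cannot satisfy Principle A.
*Tamar₃* does not c-command the anaphor → cannot bind it.
*[Tamar₃'s student]₄* c-commands the anaphor but is outside its binding domain → cannot satisfy Principle A.
*Ingrid₅* c-commands the anaphor but is outside its binding domain → cannot satisfy Principle A.
*Aisha₆* c-commands the anaphor within its binding domain → licit binder.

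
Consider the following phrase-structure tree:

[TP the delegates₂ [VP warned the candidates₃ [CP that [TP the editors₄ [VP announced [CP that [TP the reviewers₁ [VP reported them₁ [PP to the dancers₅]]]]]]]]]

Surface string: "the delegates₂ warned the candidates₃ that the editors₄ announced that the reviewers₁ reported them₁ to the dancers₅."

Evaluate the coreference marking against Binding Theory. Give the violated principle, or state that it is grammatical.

The two coindexed NPs are *the reviewers₁* and *them₁*.
*them₁* is a pronoun. Its binding domain is the embedded TP, whose subject is the reviewers₁.
*the reviewers₁* c-commands it within that domain and carries the same index.
The pronoun is locally bound → Principle B violation.

Principle B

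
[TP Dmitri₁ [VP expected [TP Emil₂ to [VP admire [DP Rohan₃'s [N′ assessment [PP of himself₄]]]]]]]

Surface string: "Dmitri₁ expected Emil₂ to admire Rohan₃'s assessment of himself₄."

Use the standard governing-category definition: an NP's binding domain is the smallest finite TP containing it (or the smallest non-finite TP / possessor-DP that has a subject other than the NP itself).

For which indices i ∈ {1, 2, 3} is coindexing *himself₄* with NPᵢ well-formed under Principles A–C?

*himself* is an anaphor, so Principle A applies: it must be bound in its binding domain.
Binding domain of *himself₄*: the possessed DP, whose subject is Rohan₃.
*Dmitri₁* c-commands the anaphor but is outside its binding domain → cannot satisfy Principle A.
*Emil₂* c-commands the anaphor but is outside its binding domain → cannot satisfy Principle A.
*Rohan₃* c-commands the anaphor within its binding domain → licit binder.

{3}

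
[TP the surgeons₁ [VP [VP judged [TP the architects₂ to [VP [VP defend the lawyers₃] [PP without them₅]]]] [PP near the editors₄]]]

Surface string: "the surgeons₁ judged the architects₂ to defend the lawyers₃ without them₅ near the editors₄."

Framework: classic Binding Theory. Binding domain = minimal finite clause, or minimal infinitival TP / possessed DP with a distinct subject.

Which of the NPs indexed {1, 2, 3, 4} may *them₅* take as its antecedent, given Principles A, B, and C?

*them* is a pronoun, so Principle B applies: it must be free in its binding domain.
Binding domain of *them₅*: the embedded TP, whose subject is the architects₂.
*the surgeons₁* c-commands the pronoun but from outside its binding domain, and is not c-commanded by it → coindexation permitted.
*the architects₂* c-commands the pronoun within its binding domain → coindexation would violate Principle B.
*the lawyers₃* and the pronoun do not c-command one another → neither Principle B nor Principle C is at stake; coindexation permitted.
*the editors₄* and the pronoun do not c-command one another → neither Principle B nor Principle C is at stake; coindexation permitted.

{1, 3, 4}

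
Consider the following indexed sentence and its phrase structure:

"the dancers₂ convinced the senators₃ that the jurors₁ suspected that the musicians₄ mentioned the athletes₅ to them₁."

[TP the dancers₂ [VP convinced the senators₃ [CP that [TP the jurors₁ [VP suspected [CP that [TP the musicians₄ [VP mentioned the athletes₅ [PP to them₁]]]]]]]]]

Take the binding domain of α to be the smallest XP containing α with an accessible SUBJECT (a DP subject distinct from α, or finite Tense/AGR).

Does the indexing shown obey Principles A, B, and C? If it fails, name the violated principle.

The two coindexed NPs are *the jurors₁* and *them₁*.
*them₁* is a pronoun; its binding domain is the embedded TP, whose subject is the musicians₄. Within that domain it is c-commanded only by *the musicians₄*, *the athletes₅*, which carry a different index — the pronoun is free locally, so Principle B holds.
*the jurors₁* is an R-expression; *them₁* does not c-command it, and no other NP shares its index, so Principle C is satisfied.
All principles are respected.

grammatical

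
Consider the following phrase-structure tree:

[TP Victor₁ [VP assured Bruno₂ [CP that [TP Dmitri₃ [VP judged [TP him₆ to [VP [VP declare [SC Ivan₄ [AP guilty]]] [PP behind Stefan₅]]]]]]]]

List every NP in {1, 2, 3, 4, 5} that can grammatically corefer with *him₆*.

{1, 2}

*him* is a pronoun, so Principle B applies: it must be free in its binding domain.
Binding domain of *him₆*: the embedded TP, whose subject is Dmitri₃.
*Victor₁* c-commands the pronoun but from outside its binding domain, and is not c-commanded by it → coindexation permitted.
*Bruno₂* c-commands the pronoun but from outside its binding domain, and is not c-commanded by it → coindexation permitted.
*Dmitri₃* c-commands the pronoun within its binding domain → coindexation would violate Principle B.
*Ivan₄*: the pronoun c-commands this R-expression → coindexation would violate Principle C on *Ivan₄*.
*Stefan₅*: the pronoun c-commands this R-expression → coindexation would violate Principle C on *Stefan₅*.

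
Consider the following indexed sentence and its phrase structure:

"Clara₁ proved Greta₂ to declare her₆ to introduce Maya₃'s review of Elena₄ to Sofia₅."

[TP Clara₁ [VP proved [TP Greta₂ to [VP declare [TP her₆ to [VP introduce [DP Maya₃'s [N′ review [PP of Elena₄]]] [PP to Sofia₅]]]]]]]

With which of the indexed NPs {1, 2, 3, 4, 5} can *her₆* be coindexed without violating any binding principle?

{1}

*her* is a pronoun, so Principle B applies: it must be free in its binding domain.
Binding domain of *her₆*: the embedded TP, whose subject is Greta₂.
*Clara₁* c-commands the pronoun but from outside its binding domain, and is not c-commanded by it → coindexation permitted.
*Greta₂* c-commands the pronoun within its binding domain → coindexation would violate Principle B.
*Maya₃*: the pronoun c-commands this R-expression → coindexation would violate Principle C on *Maya₃*.
*Elena₄*: the pronoun c-commands this R-expression → coindexation would violate Principle C on *Elena₄*.
*Sofia₅*: the pronoun c-commands this R-expression → coindexation would violate Principle C on *Sofia₅*.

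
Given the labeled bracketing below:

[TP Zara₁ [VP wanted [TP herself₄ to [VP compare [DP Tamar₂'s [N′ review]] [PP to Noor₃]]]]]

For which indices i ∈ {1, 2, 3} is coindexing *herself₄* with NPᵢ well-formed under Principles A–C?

*herself* is an anaphor, so Principle A applies: it must be bound in its binding domain.
Binding domain of *herself₄*: the matrix TP, whose subject is Zara₁.
*Zara₁* c-commands the anaphor within its binding domain → licit binder.
*Tamar₂* does not c-command the anaphor → cannot bind it.
*Noor₃* does not c-command the anaphor → cannot bind it.

{1}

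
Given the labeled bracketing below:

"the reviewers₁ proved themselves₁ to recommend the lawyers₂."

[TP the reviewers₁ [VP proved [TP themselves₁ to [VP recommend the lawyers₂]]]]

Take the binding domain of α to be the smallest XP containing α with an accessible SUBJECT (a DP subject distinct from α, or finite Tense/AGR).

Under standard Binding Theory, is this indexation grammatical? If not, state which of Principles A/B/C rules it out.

The two coindexed NPs are *the reviewers₁* and *themselves₁*.
*themselves₁* is an anaphor; its binding domain is the matrix TP, whose subject is the reviewers₁. *the reviewers₁* c-commands it within that domain and shares its index, so Principle A is satisfied.
*the reviewers₁* is an R-expression; *themselves₁* does not c-command it, and no other NP shares its index, so Principle C is satisfied.
All principles are respected.

grammatical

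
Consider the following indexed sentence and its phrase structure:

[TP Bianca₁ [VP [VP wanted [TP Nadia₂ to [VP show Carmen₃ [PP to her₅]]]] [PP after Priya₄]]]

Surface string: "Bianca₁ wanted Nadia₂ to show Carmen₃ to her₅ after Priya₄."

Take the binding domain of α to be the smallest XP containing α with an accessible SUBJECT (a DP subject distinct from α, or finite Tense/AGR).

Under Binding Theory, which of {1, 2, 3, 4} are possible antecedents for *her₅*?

{1, 4}

*her* is a pronoun, so Principle B applies: it must be free in its binding domain.
Binding domain of *her₅*: the embedded TP, whose subject is Nadia₂.
*Bianca₁* c-commands the pronoun but from outside its binding domain, and is not c-commanded by it → coindexation permitted.
*Nadia₂* c-commands the pronoun within its binding domain → coindexation would violate Principle B.
*Carmen₃* c-commands the pronoun within its binding domain → coindexation would violate Principle B.
*Priya₄* and the pronoun do not c-command one another → neither Principle B nor Principle C is at stake; coindexation permitted.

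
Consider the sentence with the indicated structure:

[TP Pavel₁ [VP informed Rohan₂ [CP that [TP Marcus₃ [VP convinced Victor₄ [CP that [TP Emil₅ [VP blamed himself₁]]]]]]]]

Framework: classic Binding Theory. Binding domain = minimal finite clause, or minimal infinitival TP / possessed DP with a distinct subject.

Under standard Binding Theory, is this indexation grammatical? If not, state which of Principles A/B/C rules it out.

The two coindexed NPs are *Pavel₁* and *himself₁*.
*himself₁* is an anaphor. Principle A requires it to be bound within its binding domain — the embedded TP, whose subject is Emil₅.
Within that domain it is c-commanded by *Emil₅*, which does not share its index.
*Pavel₁* does c-command the anaphor, but from outside its binding domain.
The anaphor is unbound in its domain → Principle A violation.

Principle A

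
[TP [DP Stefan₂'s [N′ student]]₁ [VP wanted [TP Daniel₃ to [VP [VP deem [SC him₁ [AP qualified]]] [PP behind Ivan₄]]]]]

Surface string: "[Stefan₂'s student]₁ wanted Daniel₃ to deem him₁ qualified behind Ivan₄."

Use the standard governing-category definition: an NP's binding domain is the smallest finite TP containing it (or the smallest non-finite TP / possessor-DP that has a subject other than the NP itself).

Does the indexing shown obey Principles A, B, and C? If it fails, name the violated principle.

grammatical

The two coindexed NPs are *[Stefan₂'s student]₁* and *him₁*.
*him₁* is a pronoun; its binding domain is the embedded TP, whose subject is Daniel₃. Within that domain it is c-commanded only by *Daniel₃*, which carries a different index — the pronoun is free locally, so Principle B holds.
*[Stefan₂'s student]₁* is an R-expression; *him₁* does not c-command it, and no other NP shares its index, so Principle C is satisfied.
All principles are respected.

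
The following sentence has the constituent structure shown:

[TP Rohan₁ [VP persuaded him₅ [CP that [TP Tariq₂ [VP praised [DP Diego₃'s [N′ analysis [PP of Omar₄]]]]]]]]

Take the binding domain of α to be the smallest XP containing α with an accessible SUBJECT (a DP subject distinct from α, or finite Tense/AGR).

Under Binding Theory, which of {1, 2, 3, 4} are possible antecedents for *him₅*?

none

*him* is a pronoun, so Principle B applies: it must be free in its binding domain.
Binding domain of *him₅*: the matrix TP, whose subject is Rohan₁.
*Rohan₁* c-commands the pronoun within its binding domain → coindexation would violate Principle B.
*Tariq₂*: the pronoun c-commands this R-expression → coindexation would violate Principle C on *Tariq₂*.
*Diego₃*: the pronoun c-commands this R-expression → coindexation would violate Principle C on *Diego₃*.
*Omar₄*: the pronoun c-commands this R-expression → coindexation would violate Principle C on *Omar₄*.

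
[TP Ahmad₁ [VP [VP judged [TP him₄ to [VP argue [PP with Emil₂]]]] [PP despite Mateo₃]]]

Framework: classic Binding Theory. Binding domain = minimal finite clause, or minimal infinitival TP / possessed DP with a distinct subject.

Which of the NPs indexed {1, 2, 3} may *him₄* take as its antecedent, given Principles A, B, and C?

*him* is a pronoun, so Principle B applies: it must be free in its binding domain.
Binding domain of *him₄*: the matrix TP, whose subject is Ahmad₁.
*Ahmad₁* c-commands the pronoun within its binding domain → coindexation would violate Principle B.
*Emil₂*: the pronoun c-commands this R-expression → coindexation would violate Principle C on *Emil₂*.
*Mateo₃* and the pronoun do not c-command one another → neither Principle B nor Principle C is at stake; coindexation permitted.

{3}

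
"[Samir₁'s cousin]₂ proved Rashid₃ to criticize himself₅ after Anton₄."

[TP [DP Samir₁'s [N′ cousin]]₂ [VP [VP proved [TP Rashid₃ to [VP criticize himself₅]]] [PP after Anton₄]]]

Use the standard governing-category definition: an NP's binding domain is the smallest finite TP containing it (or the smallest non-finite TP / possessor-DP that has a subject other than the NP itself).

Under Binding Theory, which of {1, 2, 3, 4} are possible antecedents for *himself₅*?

{3}

*himself* is an anaphor, so Principle A applies: it must be bound in its binding domain.
Binding domain of *himself₅*: the embedded TP, whose subject is Rashid₃.
*Samir₁* does not c-command the anaphor → cannot bind it.
*[Samir₁'s cousin]₂* c-commands the anaphor but is outside its binding domain → cannot satisfy Principle A.
*Rashid₃* c-commands the anaphor within its binding domain → licit binder.
*Anton₄* does not c-command the anaphor → cannot bind it.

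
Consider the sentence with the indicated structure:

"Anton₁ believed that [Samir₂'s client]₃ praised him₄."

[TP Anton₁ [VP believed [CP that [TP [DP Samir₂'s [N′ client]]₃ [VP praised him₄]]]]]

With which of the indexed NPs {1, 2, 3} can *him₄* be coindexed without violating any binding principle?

*him* is a pronoun, so Principle B applies: it must be free in its binding domain.
Binding domain of *him₄*: the embedded TP, whose subject is [Samir₂'s client]₃.
*Anton₁* c-commands the pronoun but from outside its binding domain, and is not c-commanded by it → coindexation permitted.
*Samir₂* and the pronoun do not c-command one another → neither Principle B nor Principle C is at stake; coindexation permitted.
*[Samir₂'s client]₃* c-commands the pronoun within its binding domain → coindexation would violate Principle B.

{1, 2}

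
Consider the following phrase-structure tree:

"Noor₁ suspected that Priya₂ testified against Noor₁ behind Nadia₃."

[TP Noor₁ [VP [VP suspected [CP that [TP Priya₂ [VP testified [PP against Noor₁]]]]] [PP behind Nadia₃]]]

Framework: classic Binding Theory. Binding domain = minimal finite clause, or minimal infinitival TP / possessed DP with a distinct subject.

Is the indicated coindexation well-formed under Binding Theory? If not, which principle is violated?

Principle C

The two coindexed NPs are *Noor₁* (the lower occurrence) and *Noor₁* (the higher occurrence).
*Noor₁* (the lower occurrence) is an R-expression. Principle C requires it to be free everywhere.
*Noor₁* (the higher occurrence) c-commands it and carries the same index.
The R-expression is bound → Principle C violation.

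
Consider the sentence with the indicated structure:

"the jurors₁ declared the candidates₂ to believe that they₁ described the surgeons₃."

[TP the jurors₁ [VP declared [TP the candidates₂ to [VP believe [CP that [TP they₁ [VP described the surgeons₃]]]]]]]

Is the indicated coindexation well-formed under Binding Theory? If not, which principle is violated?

grammatical

The two coindexed NPs are *the jurors₁* and *they₁*.
*they₁* is a pronoun; nothing c-commands it within its binding domain (the embedded TP.), so Principle B holds trivially.
*the jurors₁* is an R-expression; *they₁* does not c-command it, and no other NP shares its index, so Principle C is satisfied.
All principles are respected.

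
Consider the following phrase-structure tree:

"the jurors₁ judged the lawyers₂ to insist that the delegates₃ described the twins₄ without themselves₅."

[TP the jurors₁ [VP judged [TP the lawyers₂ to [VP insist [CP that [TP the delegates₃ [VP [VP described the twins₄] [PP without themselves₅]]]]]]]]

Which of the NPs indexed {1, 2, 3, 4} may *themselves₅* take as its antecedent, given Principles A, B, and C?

*themselves* is an anaphor, so Principle A applies: it must be bound in its binding domain.
Binding domain of *themselves₅*: the embedded TP, whose subject is the delegates₃.
*the jurors₁* c-commands the anaphor but is outside its binding domain → cannot satisfy Principle A.
*the lawyers₂* c-commands the anaphor but is outside its binding domain → cannot satisfy Principle A.
*the delegates₃* c-commands the anaphor within its binding domain → licit binder.
*the twins₄* does not c-command the anaphor → cannot bind it.

{3}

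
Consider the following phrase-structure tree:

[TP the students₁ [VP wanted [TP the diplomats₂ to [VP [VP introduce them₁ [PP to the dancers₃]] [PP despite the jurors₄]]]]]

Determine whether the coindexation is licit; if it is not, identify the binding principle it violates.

The two coindexed NPs are *the students₁* and *them₁*.
*them₁* is a pronoun; its binding domain is the embedded TP, whose subject is the diplomats₂. Within that domain it is c-commanded only by *the diplomats₂*, which carries a different index — the pronoun is free locally, so Principle B holds.
*the students₁* is an R-expression; *them₁* does not c-command it, and no other NP shares its index, so Principle C is satisfied.
All principles are respected.

grammatical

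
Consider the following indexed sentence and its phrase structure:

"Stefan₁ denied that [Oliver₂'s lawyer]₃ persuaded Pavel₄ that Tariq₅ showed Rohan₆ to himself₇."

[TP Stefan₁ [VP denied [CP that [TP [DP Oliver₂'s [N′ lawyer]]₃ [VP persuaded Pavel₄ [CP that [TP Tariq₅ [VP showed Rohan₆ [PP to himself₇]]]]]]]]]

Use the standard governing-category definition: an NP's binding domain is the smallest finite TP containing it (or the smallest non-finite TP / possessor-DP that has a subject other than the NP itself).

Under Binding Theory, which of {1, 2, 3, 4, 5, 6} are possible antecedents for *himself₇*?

*himself* is an anaphor, so Principle A applies: it must be bound in its binding domain.
Binding domain of *himself₇*: the embedded TP, whose subject is Tariq₅.
*Stefan₁* c-commands the anaphor but is outside its binding domain → cannot satisfy Principle A.
*Oliver₂* does not c-command the anaphor → cannot bind it.
*[Oliver₂'s lawyer]₃* c-commands the anaphor but is outside its binding domain → cannot satisfy Principle A.
*Pavel₄* c-commands the anaphor but is outside its binding domain → cannot satisfy Principle A.
*Tariq₅* c-commands the anaphor within its binding domain → licit binder.
*Rohan₆* c-commands the anaphor within its binding domain → licit binder.

{5, 6}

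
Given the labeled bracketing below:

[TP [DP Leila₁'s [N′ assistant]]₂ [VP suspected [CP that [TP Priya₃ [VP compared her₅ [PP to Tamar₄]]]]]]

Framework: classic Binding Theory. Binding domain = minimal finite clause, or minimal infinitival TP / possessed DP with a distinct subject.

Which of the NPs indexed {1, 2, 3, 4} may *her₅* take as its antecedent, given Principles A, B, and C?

*her* is a pronoun, so Principle B applies: it must be free in its binding domain.
Binding domain of *her₅*: the embedded TP, whose subject is Priya₃.
*Leila₁* and the pronoun do not c-command one another → neither Principle B nor Principle C is at stake; coindexation permitted.
*[Leila₁'s assistant]₂* c-commands the pronoun but from outside its binding domain, and is not c-commanded by it → coindexation permitted.
*Priya₃* c-commands the pronoun within its binding domain → coindexation would violate Principle B.
*Tamar₄*: the pronoun c-commands this R-expression → coindexation would violate Principle C on *Tamar₄*.

{1, 2}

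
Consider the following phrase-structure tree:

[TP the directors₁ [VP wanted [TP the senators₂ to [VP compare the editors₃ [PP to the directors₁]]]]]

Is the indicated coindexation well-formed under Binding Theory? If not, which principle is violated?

Principle C

The two coindexed NPs are *the directors₁* (the higher occurrence) and *the directors₁* (the lower occurrence).
*the directors₁* (the lower occurrence) is an R-expression. Principle C requires it to be free everywhere.
*the directors₁* (the higher occurrence) c-commands it and carries the same index.
The R-expression is bound → Principle C violation.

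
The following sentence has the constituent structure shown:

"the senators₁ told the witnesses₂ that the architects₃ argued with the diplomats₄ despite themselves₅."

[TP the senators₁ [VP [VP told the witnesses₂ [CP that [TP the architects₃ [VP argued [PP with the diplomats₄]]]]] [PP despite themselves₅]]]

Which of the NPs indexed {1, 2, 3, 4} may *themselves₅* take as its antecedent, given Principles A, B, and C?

{1}

*themselves* is an anaphor, so Principle A applies: it must be bound in its binding domain.
Binding domain of *themselves₅*: the matrix TP, whose subject is the senators₁.
*the senators₁* c-commands the anaphor within its binding domain → licit binder.
*the witnesses₂* does not c-command the anaphor → cannot bind it.
*the architects₃* does not c-command the anaphor → cannot bind it.
*the diplomats₄* does not c-command the anaphor → cannot bind it.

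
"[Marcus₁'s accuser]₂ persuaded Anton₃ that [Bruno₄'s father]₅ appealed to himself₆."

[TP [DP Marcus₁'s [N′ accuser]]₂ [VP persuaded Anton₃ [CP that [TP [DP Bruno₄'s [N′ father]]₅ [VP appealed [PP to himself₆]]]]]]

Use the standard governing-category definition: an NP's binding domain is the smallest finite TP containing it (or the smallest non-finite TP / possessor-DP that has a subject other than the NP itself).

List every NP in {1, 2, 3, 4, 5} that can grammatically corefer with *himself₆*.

{5}

*himself* is an anaphor, so Principle A applies: it must be bound in its binding domain.
Binding domain of *himself₆*: the embedded TP, whose subject is [Bruno₄'s father]₅.
*Marcus₁* does not c-command the anaphor → cannot bind it.
*[Marcus₁'s accuser]₂* c-commands the anaphor but is outside its binding domain → cannot satisfy Principle A.
*Anton₃* c-commands the anaphor but is outside its binding domain → cannot satisfy Principle A.
*Bruno₄* does not c-command the anaphor → cannot bind it.
*[Bruno₄'s father]₅* c-commands the anaphor within its binding domain → licit binder.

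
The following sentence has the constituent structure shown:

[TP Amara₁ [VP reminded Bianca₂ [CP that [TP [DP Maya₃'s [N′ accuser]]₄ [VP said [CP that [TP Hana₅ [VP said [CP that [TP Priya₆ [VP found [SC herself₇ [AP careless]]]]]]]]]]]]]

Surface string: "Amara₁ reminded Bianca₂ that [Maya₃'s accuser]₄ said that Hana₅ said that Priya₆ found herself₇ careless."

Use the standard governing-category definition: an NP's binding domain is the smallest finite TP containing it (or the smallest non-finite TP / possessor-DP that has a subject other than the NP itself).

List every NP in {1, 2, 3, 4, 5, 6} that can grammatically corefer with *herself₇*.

{6}

*herself* is an anaphor, so Principle A applies: it must be bound in its binding domain.
Binding domain of *herself₇*: the embedded TP, whose subject is Priya₆.
*Amara₁* c-commands the anaphor but is outside its binding domain → cannot satisfy Principle A.
*Bianca₂* c-commands the anaphor but is outside its binding domain → cannot satisfy Principle A.
*Maya₃* does not c-command the anaphor → cannot bind it.
*[Maya₃'s accuser]₄* c-commands the anaphor but is outside its binding domain → cannot satisfy Principle A.
*Hana₅* c-commands the anaphor but is outside its binding domain → cannot satisfy Principle A.
*Priya₆* c-commands the anaphor within its binding domain → licit binder.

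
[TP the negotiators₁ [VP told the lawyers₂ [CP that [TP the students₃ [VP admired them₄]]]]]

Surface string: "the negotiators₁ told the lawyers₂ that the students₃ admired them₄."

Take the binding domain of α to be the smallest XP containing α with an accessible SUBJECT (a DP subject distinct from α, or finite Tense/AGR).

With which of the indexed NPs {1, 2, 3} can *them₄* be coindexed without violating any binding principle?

*them* is a pronoun, so Principle B applies: it must be free in its binding domain.
Binding domain of *them₄*: the embedded TP, whose subject is the students₃.
*the negotiators₁* c-commands the pronoun but from outside its binding domain, and is not c-commanded by it → coindexation permitted.
*the lawyers₂* c-commands the pronoun but from outside its binding domain, and is not c-commanded by it → coindexation permitted.
*the students₃* c-commands the pronoun within its binding domain → coindexation would violate Principle B.

{1, 2}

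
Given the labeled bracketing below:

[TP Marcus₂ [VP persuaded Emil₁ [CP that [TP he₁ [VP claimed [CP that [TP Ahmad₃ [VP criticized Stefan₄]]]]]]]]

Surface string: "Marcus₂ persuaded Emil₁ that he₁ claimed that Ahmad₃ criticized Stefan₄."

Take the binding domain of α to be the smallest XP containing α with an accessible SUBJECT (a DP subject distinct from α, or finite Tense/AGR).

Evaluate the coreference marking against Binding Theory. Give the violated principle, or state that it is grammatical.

grammatical

The two coindexed NPs are *Emil₁* and *he₁*.
*he₁* is a pronoun; nothing c-commands it within its binding domain (the embedded TP.), so Principle B holds trivially.
*Emil₁* is an R-expression; *he₁* does not c-command it, and no other NP shares its index, so Principle C is satisfied.
All principles are respected.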